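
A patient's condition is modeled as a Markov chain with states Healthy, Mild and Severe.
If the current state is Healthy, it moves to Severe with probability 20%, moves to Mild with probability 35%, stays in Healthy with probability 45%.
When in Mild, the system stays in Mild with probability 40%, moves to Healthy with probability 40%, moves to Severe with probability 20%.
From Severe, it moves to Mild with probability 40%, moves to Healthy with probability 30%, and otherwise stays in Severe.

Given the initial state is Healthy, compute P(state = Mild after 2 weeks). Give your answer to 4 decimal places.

0.3775

Sum over the intermediate state after 1 week:
P = P(Healthy→Healthy)·P(Healthy→Mild) + P(Healthy→Mild)·P(Mild→Mild) + P(Healthy→Severe)·P(Severe→Mild)
  = 0.45×0.35 + 0.35×0.4 + 0.2×0.4
  = 0.1575 + 0.1400 + 0.0800 = 0.3775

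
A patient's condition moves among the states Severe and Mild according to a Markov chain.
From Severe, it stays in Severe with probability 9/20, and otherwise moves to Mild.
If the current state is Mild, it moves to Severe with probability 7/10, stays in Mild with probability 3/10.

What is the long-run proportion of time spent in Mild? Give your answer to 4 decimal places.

Let the stationary distribution be π with π = πP and π_1 + π_2 = 1.
π_1 = 0.45·π_1 + 0.7·π_2
Solving with the normalization constraint gives π = (0.5600, 0.4400).
So the stationary probability of Mild is 0.4400.

0.4400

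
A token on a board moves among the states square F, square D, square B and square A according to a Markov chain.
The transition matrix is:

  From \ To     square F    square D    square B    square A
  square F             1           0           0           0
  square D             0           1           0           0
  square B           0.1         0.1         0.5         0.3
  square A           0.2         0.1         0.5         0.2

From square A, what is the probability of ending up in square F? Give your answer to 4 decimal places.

Let h(s) be the probability of absorption at square F starting from transient state s. Then h(square F) = 1 and h(square D) = 0. By first-step analysis:
h(square B) = 0.1·1 + 0.1·0 + 0.5·h(square B) + 0.3·h(square A)
h(square A) = 0.2·1 + 0.1·0 + 0.5·h(square B) + 0.2·h(square A)
Solving: h(square B) = 0.5600, h(square A) = 0.6000.
Starting from square A, the probability is 0.6000.

0.6000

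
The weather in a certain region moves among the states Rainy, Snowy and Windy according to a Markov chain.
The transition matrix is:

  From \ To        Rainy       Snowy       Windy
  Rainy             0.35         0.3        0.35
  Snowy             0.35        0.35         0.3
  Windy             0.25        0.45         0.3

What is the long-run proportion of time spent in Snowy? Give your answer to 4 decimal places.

Let the stationary distribution be π with π = πP and π_1 + π_2 + π_3 = 1.
π_1 = 0.35·π_1 + 0.35·π_2 + 0.25·π_3
π_2 = 0.3·π_1 + 0.35·π_2 + 0.45·π_3
Solving with the normalization constraint gives π = (0.3184, 0.3657, 0.3159).
So the stationary probability of Snowy is 0.3657.

0.3657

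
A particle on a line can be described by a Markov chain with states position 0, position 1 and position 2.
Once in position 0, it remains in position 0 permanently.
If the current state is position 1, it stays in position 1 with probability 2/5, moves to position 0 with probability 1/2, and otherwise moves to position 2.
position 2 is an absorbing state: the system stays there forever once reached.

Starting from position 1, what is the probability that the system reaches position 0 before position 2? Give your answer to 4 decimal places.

0.8333

Let h(s) be the probability of absorption at position 0 starting from transient state s. Then h(position 0) = 1 and h(position 2) = 0. By first-step analysis:
h(position 1) = 0.5·1 + 0.4·h(position 1) + 0.1·0
Solving: h(position 1) = 0.8333.
Starting from position 1, the probability is 0.8333.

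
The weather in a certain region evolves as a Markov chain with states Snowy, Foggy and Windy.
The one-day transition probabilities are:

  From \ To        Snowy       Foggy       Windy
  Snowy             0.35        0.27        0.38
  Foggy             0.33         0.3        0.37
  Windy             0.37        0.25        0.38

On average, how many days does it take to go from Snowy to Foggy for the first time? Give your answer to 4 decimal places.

3.8110

Let t(s) be the expected number of days to first reach Foggy from state s, with t(Foggy) = 0. Conditioning on the first day:
t(Snowy) = 1 + 0.35·t(Snowy) + 0.38·t(Windy)
t(Windy) = 1 + 0.37·t(Snowy) + 0.38·t(Windy)
Solving: t(Snowy) = 3.8110, t(Windy) = 3.8872.
Expected days from Snowy to Foggy: 3.8110.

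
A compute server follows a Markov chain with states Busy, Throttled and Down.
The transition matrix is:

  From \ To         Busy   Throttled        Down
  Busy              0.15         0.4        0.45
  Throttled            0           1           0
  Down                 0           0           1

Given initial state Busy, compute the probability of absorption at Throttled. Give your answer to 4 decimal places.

Let h(s) be the probability of absorption at Throttled starting from transient state s. Then h(Throttled) = 1 and h(Down) = 0. By first-step analysis:
h(Busy) = 0.15·h(Busy) + 0.4·1 + 0.45·0
Solving: h(Busy) = 0.4706.
Starting from Busy, the probability is 0.4706.

0.4706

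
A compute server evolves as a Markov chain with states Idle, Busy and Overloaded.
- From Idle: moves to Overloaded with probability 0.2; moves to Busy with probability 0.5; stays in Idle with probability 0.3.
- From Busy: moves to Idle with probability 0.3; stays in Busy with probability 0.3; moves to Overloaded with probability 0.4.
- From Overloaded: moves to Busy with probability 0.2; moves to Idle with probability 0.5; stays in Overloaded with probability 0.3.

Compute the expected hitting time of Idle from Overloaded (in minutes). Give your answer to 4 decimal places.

2.1951

Let t(s) be the expected number of minutes to first reach Idle from state s, with t(Idle) = 0. Conditioning on the first minute:
t(Busy) = 1 + 0.3·t(Busy) + 0.4·t(Overloaded)
t(Overloaded) = 1 + 0.2·t(Busy) + 0.3·t(Overloaded)
Solving: t(Busy) = 2.6829, t(Overloaded) = 2.1951.
Expected minutes from Overloaded to Idle: 2.1951.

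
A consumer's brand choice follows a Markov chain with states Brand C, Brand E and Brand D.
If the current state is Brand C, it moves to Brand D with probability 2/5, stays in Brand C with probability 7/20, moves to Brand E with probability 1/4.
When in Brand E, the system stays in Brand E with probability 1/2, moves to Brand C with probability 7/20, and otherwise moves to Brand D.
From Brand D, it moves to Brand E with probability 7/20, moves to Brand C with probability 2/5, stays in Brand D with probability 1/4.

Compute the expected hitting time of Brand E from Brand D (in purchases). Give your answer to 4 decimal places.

Let t(s) be the expected number of purchases to first reach Brand E from state s, with t(Brand E) = 0. Conditioning on the first purchase:
t(Brand C) = 1 + 0.35·t(Brand C) + 0.4·t(Brand D)
t(Brand D) = 1 + 0.4·t(Brand C) + 0.25·t(Brand D)
Solving: t(Brand C) = 3.5115, t(Brand D) = 3.2061.
Expected purchases from Brand D to Brand E: 3.2061.

3.2061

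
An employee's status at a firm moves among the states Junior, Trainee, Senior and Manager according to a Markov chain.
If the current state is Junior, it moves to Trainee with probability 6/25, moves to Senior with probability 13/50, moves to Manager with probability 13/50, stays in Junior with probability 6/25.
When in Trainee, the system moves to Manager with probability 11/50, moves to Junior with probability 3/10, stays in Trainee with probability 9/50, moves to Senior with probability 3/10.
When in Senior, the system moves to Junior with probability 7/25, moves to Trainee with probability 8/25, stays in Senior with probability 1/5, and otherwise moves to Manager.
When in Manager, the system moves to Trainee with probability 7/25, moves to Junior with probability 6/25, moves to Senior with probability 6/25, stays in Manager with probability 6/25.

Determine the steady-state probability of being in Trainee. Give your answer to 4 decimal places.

Let the stationary distribution be π with π = πP and π_1 + π_2 + π_3 + π_4 = 1.
π_1 = 0.24·π_1 + 0.3·π_2 + 0.28·π_3 + 0.24·π_4
π_2 = 0.24·π_1 + 0.18·π_2 + 0.32·π_3 + 0.28·π_4
π_3 = 0.26·π_1 + 0.3·π_2 + 0.2·π_3 + 0.24·π_4
Solving with the normalization constraint gives π = (0.2653, 0.2540, 0.2505, 0.2302).
So the stationary probability of Trainee is 0.2540.

0.2540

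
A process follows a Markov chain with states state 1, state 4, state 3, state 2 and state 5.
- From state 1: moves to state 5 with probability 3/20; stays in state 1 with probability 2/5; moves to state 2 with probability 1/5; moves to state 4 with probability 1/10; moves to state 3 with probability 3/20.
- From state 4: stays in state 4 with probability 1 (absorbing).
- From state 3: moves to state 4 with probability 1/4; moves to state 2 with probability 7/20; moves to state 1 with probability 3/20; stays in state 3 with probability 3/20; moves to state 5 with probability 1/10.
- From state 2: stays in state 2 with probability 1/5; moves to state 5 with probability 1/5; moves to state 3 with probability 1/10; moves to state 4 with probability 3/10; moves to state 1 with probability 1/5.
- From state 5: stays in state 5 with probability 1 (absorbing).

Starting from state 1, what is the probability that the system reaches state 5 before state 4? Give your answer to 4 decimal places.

0.4829

Let h(s) be the probability of absorption at state 5 starting from transient state s. Then h(state 5) = 1 and h(state 4) = 0. By first-step analysis:
h(state 1) = 0.4·h(state 1) + 0.1·0 + 0.15·h(state 3) + 0.2·h(state 2) + 0.15·1
h(state 3) = 0.15·h(state 1) + 0.25·0 + 0.15·h(state 3) + 0.35·h(state 2) + 0.1·1
h(state 2) = 0.2·h(state 1) + 0.3·0 + 0.1·h(state 3) + 0.2·h(state 2) + 0.2·1
Solving: h(state 1) = 0.4829, h(state 3) = 0.3748, h(state 2) = 0.4176.
Starting from state 1, the probability is 0.4829.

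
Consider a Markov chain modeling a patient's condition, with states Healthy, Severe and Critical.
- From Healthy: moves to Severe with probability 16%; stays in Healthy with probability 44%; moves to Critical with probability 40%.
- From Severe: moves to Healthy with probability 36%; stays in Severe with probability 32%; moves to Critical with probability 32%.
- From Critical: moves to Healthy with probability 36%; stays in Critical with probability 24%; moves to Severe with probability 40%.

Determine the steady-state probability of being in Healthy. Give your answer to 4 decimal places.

Let the stationary distribution be π with π = πP and π_1 + π_2 + π_3 = 1.
π_1 = 0.44·π_1 + 0.36·π_2 + 0.36·π_3
π_2 = 0.16·π_1 + 0.32·π_2 + 0.4·π_3
Solving with the normalization constraint gives π = (0.3913, 0.2834, 0.3253).
So the stationary probability of Healthy is 0.3913.

0.3913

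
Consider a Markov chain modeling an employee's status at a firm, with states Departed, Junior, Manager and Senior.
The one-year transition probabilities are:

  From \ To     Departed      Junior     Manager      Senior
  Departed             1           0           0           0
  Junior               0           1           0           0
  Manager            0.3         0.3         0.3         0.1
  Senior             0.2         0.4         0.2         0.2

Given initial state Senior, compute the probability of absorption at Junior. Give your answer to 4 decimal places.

0.6296

Let h(s) be the probability of absorption at Junior starting from transient state s. Then h(Junior) = 1 and h(Departed) = 0. By first-step analysis:
h(Manager) = 0.3·0 + 0.3·1 + 0.3·h(Manager) + 0.1·h(Senior)
h(Senior) = 0.2·0 + 0.4·1 + 0.2·h(Manager) + 0.2·h(Senior)
Solving: h(Manager) = 0.5185, h(Senior) = 0.6296.
Starting from Senior, the probability is 0.6296.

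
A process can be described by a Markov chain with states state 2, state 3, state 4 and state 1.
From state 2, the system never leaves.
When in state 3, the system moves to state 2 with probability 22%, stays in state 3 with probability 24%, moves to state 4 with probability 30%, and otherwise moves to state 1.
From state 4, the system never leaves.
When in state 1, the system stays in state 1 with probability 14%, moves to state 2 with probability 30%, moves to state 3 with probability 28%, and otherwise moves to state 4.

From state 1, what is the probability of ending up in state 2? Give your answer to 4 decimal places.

Let h(s) be the probability of absorption at state 2 starting from transient state s. Then h(state 2) = 1 and h(state 4) = 0. By first-step analysis:
h(state 3) = 0.22·1 + 0.24·h(state 3) + 0.3·0 + 0.24·h(state 1)
h(state 1) = 0.3·1 + 0.28·h(state 3) + 0.28·0 + 0.14·h(state 1)
Solving: h(state 3) = 0.4454, h(state 1) = 0.4939.
Starting from state 1, the probability is 0.4939.

0.4939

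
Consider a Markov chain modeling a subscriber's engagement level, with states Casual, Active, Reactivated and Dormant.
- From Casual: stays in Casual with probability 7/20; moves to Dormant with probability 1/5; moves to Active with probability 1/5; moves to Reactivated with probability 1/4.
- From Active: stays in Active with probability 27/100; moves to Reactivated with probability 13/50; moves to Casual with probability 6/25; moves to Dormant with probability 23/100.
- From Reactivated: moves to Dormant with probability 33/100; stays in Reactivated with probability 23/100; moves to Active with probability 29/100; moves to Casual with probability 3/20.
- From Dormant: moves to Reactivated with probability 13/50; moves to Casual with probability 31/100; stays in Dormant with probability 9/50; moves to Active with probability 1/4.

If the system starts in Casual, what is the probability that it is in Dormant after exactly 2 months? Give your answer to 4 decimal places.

Propagate the distribution vector 2 months from Casual.
After 0 months: (1.0000, 0.0000, 0.0000, 0.0000)
After 1 month: (0.3500, 0.2000, 0.2500, 0.2000)
After 2 months: (0.2700, 0.2465, 0.2490, 0.2345)
P(in Dormant after 2 months) = 0.2345

0.2345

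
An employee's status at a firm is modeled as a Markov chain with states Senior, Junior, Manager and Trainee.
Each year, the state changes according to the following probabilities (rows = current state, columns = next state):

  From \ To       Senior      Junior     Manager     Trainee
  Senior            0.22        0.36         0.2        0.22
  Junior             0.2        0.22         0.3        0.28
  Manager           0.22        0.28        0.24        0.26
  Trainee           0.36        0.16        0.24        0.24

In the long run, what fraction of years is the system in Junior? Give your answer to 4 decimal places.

Let the stationary distribution be π with π = πP and π_1 + π_2 + π_3 + π_4 = 1.
π_1 = 0.22·π_1 + 0.2·π_2 + 0.22·π_3 + 0.36·π_4
π_2 = 0.36·π_1 + 0.22·π_2 + 0.28·π_3 + 0.16·π_4
π_3 = 0.2·π_1 + 0.3·π_2 + 0.24·π_3 + 0.24·π_4
Solving with the normalization constraint gives π = (0.2499, 0.2547, 0.2453, 0.2501).
So the stationary probability of Junior is 0.2547.

0.2547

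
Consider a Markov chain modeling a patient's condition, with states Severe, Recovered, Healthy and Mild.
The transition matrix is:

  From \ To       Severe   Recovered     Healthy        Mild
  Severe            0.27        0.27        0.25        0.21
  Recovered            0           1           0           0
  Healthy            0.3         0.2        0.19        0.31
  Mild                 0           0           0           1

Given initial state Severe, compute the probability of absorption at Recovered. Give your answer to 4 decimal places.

Let h(s) be the probability of absorption at Recovered starting from transient state s. Then h(Recovered) = 1 and h(Mild) = 0. By first-step analysis:
h(Severe) = 0.27·h(Severe) + 0.27·1 + 0.25·h(Healthy) + 0.21·0
h(Healthy) = 0.3·h(Severe) + 0.2·1 + 0.19·h(Healthy) + 0.31·0
Solving: h(Severe) = 0.5204, h(Healthy) = 0.4397.
Starting from Severe, the probability is 0.5204.

0.5204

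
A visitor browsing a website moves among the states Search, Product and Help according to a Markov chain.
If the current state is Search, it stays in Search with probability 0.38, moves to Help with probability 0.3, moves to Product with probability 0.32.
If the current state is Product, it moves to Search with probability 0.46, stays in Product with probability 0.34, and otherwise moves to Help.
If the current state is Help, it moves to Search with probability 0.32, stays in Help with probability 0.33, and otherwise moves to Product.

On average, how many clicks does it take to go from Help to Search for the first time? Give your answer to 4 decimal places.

Let t(s) be the expected number of clicks to first reach Search from state s, with t(Search) = 0. Conditioning on the first click:
t(Product) = 1 + 0.34·t(Product) + 0.2·t(Help)
t(Help) = 1 + 0.35·t(Product) + 0.33·t(Help)
Solving: t(Product) = 2.3375, t(Help) = 2.7136.
Expected clicks from Help to Search: 2.7136.

2.7136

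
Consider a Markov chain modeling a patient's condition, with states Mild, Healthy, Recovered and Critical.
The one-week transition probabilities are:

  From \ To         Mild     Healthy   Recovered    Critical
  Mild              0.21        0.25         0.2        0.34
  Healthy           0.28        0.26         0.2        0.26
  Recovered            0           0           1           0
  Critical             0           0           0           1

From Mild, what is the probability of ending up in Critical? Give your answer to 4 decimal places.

Let h(s) be the probability of absorption at Critical starting from transient state s. Then h(Critical) = 1 and h(Recovered) = 0. By first-step analysis:
h(Mild) = 0.21·h(Mild) + 0.25·h(Healthy) + 0.2·0 + 0.34·1
h(Healthy) = 0.28·h(Mild) + 0.26·h(Healthy) + 0.2·0 + 0.26·1
Solving: h(Mild) = 0.6152, h(Healthy) = 0.5841.
Starting from Mild, the probability is 0.6152.

0.6152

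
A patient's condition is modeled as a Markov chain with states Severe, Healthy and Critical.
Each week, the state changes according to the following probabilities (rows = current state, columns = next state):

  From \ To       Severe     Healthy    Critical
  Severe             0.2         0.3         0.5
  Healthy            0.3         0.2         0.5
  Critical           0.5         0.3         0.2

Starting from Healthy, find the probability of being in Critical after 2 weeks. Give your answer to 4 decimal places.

0.3500

Sum over the intermediate state after 1 week:
P = P(Healthy→Severe)·P(Severe→Critical) + P(Healthy→Healthy)·P(Healthy→Critical) + P(Healthy→Critical)·P(Critical→Critical)
  = 0.3×0.5 + 0.2×0.5 + 0.5×0.2
  = 0.1500 + 0.1000 + 0.1000 = 0.3500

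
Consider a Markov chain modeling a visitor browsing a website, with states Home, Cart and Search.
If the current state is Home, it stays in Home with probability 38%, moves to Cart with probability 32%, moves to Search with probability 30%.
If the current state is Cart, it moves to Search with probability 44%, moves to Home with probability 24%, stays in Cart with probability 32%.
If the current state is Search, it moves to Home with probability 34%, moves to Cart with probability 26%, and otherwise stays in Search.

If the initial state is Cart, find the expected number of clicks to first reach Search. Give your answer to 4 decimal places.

Let t(s) be the expected number of clicks to first reach Search from state s, with t(Search) = 0. Conditioning on the first click:
t(Home) = 1 + 0.38·t(Home) + 0.32·t(Cart)
t(Cart) = 1 + 0.24·t(Home) + 0.32·t(Cart)
Solving: t(Home) = 2.9002, t(Cart) = 2.4942.
Expected clicks from Cart to Search: 2.4942.

2.4942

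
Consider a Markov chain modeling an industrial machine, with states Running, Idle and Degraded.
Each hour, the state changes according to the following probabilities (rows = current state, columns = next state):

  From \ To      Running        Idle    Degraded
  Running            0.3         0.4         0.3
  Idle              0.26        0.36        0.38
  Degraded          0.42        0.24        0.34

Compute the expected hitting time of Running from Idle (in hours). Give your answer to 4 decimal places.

Let t(s) be the expected number of hours to first reach Running from state s, with t(Running) = 0. Conditioning on the first hour:
t(Idle) = 1 + 0.36·t(Idle) + 0.38·t(Degraded)
t(Degraded) = 1 + 0.24·t(Idle) + 0.34·t(Degraded)
Solving: t(Idle) = 3.1401, t(Degraded) = 2.6570.
Expected hours from Idle to Running: 3.1401.

3.1401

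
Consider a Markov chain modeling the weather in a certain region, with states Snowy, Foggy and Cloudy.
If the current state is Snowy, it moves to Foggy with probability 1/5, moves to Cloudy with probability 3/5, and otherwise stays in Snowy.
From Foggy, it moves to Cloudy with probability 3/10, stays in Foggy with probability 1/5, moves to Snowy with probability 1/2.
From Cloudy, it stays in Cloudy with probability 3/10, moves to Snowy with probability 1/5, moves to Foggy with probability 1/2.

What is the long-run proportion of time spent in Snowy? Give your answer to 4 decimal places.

Let the stationary distribution be π with π = πP and π_1 + π_2 + π_3 = 1.
π_1 = 0.2·π_1 + 0.5·π_2 + 0.2·π_3
π_2 = 0.2·π_1 + 0.2·π_2 + 0.5·π_3
Solving with the normalization constraint gives π = (0.2950, 0.3165, 0.3885).
So the stationary probability of Snowy is 0.2950.

0.2950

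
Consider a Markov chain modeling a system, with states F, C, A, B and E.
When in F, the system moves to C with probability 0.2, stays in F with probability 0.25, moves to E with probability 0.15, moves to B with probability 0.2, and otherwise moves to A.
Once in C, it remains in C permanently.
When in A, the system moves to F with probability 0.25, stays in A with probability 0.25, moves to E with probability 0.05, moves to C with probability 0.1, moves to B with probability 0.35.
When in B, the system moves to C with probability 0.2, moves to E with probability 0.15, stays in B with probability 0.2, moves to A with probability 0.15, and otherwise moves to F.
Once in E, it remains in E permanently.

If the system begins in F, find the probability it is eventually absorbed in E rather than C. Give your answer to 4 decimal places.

Let h(s) be the probability of absorption at E starting from transient state s. Then h(E) = 1 and h(C) = 0. By first-step analysis:
h(F) = 0.25·h(F) + 0.2·0 + 0.2·h(A) + 0.2·h(B) + 0.15·1
h(A) = 0.25·h(F) + 0.1·0 + 0.25·h(A) + 0.35·h(B) + 0.05·1
h(B) = 0.3·h(F) + 0.2·0 + 0.15·h(A) + 0.2·h(B) + 0.15·1
Solving: h(F) = 0.4194, h(A) = 0.4026, h(B) = 0.4203.
Starting from F, the probability is 0.4194.

0.4194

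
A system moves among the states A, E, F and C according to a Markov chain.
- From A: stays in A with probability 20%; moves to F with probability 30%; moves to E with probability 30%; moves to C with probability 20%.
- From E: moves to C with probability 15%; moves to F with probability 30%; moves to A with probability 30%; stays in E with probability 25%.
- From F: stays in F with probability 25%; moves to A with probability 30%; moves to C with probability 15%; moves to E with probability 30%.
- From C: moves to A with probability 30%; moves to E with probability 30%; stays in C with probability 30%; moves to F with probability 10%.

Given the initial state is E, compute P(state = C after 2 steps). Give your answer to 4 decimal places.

Propagate the distribution vector 2 steps from E.
After 0 steps: (0.0000, 1.0000, 0.0000, 0.0000)
After 1 step: (0.3000, 0.2500, 0.3000, 0.1500)
After 2 steps: (0.2700, 0.2875, 0.2550, 0.1875)
P(in C after 2 steps) = 0.1875

0.1875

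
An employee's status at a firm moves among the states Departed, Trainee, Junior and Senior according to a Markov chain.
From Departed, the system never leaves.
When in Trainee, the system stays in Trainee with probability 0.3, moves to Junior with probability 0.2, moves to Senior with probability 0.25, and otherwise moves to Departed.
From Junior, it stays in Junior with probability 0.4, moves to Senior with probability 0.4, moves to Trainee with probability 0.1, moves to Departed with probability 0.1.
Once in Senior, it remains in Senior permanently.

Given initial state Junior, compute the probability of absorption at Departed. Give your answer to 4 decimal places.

Let h(s) be the probability of absorption at Departed starting from transient state s. Then h(Departed) = 1 and h(Senior) = 0. By first-step analysis:
h(Trainee) = 0.25·1 + 0.3·h(Trainee) + 0.2·h(Junior) + 0.25·0
h(Junior) = 0.1·1 + 0.1·h(Trainee) + 0.4·h(Junior) + 0.4·0
Solving: h(Trainee) = 0.4250, h(Junior) = 0.2375.
Starting from Junior, the probability is 0.2375.

0.2375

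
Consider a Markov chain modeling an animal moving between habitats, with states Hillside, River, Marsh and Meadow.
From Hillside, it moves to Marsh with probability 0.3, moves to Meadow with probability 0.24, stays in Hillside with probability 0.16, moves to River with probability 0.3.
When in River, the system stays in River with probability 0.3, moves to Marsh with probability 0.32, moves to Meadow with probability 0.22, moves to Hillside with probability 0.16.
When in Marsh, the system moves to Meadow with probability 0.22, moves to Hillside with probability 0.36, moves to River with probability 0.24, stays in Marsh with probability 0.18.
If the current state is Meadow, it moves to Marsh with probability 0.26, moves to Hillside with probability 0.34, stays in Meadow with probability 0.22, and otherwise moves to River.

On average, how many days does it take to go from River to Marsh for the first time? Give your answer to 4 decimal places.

Let t(s) be the expected number of days to first reach Marsh from state s, with t(Marsh) = 0. Conditioning on the first day:
t(Hillside) = 1 + 0.16·t(Hillside) + 0.3·t(River) + 0.24·t(Meadow)
t(River) = 1 + 0.16·t(Hillside) + 0.3·t(River) + 0.22·t(Meadow)
t(Meadow) = 1 + 0.34·t(Hillside) + 0.18·t(River) + 0.22·t(Meadow)
Solving: t(Hillside) = 3.3755, t(River) = 3.3052, t(Meadow) = 3.5162.
Expected days from River to Marsh: 3.3052.

3.3052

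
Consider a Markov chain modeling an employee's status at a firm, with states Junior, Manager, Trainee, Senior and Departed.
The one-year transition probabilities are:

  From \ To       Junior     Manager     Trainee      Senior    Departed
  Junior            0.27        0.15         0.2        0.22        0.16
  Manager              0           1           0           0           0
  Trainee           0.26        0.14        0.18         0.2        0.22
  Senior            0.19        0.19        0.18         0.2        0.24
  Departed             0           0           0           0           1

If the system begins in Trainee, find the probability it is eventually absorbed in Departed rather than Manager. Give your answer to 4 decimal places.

Let h(s) be the probability of absorption at Departed starting from transient state s. Then h(Departed) = 1 and h(Manager) = 0. By first-step analysis:
h(Junior) = 0.27·h(Junior) + 0.15·0 + 0.2·h(Trainee) + 0.22·h(Senior) + 0.16·1
h(Trainee) = 0.26·h(Junior) + 0.14·0 + 0.18·h(Trainee) + 0.2·h(Senior) + 0.22·1
h(Senior) = 0.19·h(Junior) + 0.19·0 + 0.18·h(Trainee) + 0.2·h(Senior) + 0.24·1
Solving: h(Junior) = 0.5462, h(Trainee) = 0.5780, h(Senior) = 0.5598.
Starting from Trainee, the probability is 0.5780.

0.5780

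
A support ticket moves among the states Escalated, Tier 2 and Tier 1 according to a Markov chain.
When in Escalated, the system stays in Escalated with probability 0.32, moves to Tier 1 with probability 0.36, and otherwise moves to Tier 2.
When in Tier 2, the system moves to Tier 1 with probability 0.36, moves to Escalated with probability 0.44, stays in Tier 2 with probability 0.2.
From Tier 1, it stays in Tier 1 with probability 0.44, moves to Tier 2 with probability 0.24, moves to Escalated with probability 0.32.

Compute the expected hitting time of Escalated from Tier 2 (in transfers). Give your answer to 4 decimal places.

Let t(s) be the expected number of transfers to first reach Escalated from state s, with t(Escalated) = 0. Conditioning on the first transfer:
t(Tier 2) = 1 + 0.2·t(Tier 2) + 0.36·t(Tier 1)
t(Tier 1) = 1 + 0.24·t(Tier 2) + 0.44·t(Tier 1)
Solving: t(Tier 2) = 2.5442, t(Tier 1) = 2.8761.
Expected transfers from Tier 2 to Escalated: 2.5442.

2.5442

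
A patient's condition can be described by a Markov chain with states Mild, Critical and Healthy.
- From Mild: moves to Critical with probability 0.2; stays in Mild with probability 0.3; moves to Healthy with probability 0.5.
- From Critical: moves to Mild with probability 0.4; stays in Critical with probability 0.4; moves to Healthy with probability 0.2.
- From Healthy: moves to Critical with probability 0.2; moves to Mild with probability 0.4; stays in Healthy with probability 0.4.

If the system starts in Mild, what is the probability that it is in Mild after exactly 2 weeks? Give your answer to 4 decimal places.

0.3700

Sum over the intermediate state after 1 week:
P = P(Mild→Mild)·P(Mild→Mild) + P(Mild→Critical)·P(Critical→Mild) + P(Mild→Healthy)·P(Healthy→Mild)
  = 0.3×0.3 + 0.2×0.4 + 0.5×0.4
  = 0.0900 + 0.0800 + 0.2000 = 0.3700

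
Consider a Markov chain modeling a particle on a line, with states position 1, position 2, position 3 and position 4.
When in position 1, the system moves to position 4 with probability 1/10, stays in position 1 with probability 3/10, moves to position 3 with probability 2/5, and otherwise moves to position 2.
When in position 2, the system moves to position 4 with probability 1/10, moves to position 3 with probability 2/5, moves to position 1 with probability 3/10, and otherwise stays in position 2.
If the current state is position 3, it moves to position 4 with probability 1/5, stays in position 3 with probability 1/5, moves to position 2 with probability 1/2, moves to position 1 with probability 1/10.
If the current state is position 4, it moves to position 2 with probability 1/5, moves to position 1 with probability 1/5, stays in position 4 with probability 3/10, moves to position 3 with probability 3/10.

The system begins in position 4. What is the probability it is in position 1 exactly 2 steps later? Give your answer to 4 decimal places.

Propagate the distribution vector 2 steps from position 4.
After 0 steps: (0.0000, 0.0000, 0.0000, 1.0000)
After 1 step: (0.2000, 0.2000, 0.3000, 0.3000)
After 2 steps: (0.2100, 0.2900, 0.3100, 0.1900)
P(in position 1 after 2 steps) = 0.2100

0.2100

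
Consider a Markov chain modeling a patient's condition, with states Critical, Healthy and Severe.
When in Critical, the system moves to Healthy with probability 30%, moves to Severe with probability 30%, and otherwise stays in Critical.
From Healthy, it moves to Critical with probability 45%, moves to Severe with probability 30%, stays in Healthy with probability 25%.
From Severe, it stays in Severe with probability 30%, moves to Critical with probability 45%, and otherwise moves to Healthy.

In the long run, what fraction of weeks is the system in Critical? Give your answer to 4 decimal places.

0.4286

Let the stationary distribution be π with π = πP and π_1 + π_2 + π_3 = 1.
π_1 = 0.4·π_1 + 0.45·π_2 + 0.45·π_3
π_2 = 0.3·π_1 + 0.25·π_2 + 0.25·π_3
Solving with the normalization constraint gives π = (0.4286, 0.2714, 0.3000).
So the stationary probability of Critical is 0.4286.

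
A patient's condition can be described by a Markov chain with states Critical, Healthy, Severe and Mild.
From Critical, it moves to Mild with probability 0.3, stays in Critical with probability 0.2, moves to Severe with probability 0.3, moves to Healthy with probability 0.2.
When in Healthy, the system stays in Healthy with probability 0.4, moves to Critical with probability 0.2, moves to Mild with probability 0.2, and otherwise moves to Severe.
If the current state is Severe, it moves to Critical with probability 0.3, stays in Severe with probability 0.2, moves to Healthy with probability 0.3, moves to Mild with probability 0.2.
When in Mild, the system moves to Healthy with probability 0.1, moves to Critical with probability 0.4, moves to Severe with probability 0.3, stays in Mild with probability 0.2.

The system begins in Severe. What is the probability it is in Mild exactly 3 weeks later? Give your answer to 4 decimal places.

Propagate the distribution vector 3 weeks from Severe.
After 0 weeks: (0.0000, 0.0000, 1.0000, 0.0000)
After 1 week: (0.3000, 0.3000, 0.2000, 0.2000)
After 2 weeks: (0.2600, 0.2600, 0.2500, 0.2300)
After 3 weeks: (0.2710, 0.2540, 0.2490, 0.2260)
P(in Mild after 3 weeks) = 0.2260

0.2260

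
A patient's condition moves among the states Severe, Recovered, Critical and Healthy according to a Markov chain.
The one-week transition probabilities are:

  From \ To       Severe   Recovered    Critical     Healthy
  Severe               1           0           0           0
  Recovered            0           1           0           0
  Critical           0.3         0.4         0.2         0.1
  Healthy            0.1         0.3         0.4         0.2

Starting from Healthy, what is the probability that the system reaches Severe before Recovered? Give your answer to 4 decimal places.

Let h(s) be the probability of absorption at Severe starting from transient state s. Then h(Severe) = 1 and h(Recovered) = 0. By first-step analysis:
h(Critical) = 0.3·1 + 0.4·0 + 0.2·h(Critical) + 0.1·h(Healthy)
h(Healthy) = 0.1·1 + 0.3·0 + 0.4·h(Critical) + 0.2·h(Healthy)
Solving: h(Critical) = 0.4167, h(Healthy) = 0.3333.
Starting from Healthy, the probability is 0.3333.

0.3333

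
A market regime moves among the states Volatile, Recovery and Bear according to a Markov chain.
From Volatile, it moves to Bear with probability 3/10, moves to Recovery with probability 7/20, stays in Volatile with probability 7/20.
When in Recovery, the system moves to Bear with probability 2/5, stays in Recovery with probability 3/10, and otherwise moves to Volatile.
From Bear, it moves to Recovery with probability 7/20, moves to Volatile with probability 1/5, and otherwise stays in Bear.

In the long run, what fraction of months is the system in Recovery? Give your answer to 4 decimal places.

Let the stationary distribution be π with π = πP and π_1 + π_2 + π_3 = 1.
π_1 = 0.35·π_1 + 0.3·π_2 + 0.2·π_3
π_2 = 0.35·π_1 + 0.3·π_2 + 0.35·π_3
Solving with the normalization constraint gives π = (0.2745, 0.3333, 0.3922).
So the stationary probability of Recovery is 0.3333.

0.3333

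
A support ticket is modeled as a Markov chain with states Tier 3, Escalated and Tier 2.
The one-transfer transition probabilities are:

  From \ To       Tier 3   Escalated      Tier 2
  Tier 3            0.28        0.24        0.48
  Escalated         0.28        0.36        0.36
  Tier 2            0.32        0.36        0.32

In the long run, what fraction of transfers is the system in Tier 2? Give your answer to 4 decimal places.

0.3802

Let the stationary distribution be π with π = πP and π_1 + π_2 + π_3 = 1.
π_1 = 0.28·π_1 + 0.28·π_2 + 0.32·π_3
π_2 = 0.24·π_1 + 0.36·π_2 + 0.36·π_3
Solving with the normalization constraint gives π = (0.2952, 0.3246, 0.3802).
So the stationary probability of Tier 2 is 0.3802.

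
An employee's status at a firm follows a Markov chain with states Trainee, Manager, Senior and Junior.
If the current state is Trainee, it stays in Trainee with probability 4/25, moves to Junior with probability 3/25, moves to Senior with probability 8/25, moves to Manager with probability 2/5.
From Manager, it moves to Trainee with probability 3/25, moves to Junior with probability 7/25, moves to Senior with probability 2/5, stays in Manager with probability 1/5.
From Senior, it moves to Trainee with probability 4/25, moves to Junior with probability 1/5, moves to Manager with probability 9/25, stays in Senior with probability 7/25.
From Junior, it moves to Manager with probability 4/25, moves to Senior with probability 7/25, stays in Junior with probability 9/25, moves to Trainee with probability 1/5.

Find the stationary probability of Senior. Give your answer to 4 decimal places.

0.3191

Let the stationary distribution be π with π = πP and π_1 + π_2 + π_3 + π_4 = 1.
π_1 = 0.16·π_1 + 0.12·π_2 + 0.16·π_3 + 0.2·π_4
π_2 = 0.4·π_1 + 0.2·π_2 + 0.36·π_3 + 0.16·π_4
π_3 = 0.32·π_1 + 0.4·π_2 + 0.28·π_3 + 0.28·π_4
Solving with the normalization constraint gives π = (0.1590, 0.2729, 0.3191, 0.2489).
So the stationary probability of Senior is 0.3191.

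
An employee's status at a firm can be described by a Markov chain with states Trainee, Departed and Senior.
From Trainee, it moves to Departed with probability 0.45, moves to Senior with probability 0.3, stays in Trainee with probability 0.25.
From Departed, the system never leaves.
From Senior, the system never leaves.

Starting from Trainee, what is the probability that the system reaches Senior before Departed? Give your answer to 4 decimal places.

0.4000

Let h(s) be the probability of absorption at Senior starting from transient state s. Then h(Senior) = 1 and h(Departed) = 0. By first-step analysis:
h(Trainee) = 0.25·h(Trainee) + 0.45·0 + 0.3·1
Solving: h(Trainee) = 0.4000.
Starting from Trainee, the probability is 0.4000.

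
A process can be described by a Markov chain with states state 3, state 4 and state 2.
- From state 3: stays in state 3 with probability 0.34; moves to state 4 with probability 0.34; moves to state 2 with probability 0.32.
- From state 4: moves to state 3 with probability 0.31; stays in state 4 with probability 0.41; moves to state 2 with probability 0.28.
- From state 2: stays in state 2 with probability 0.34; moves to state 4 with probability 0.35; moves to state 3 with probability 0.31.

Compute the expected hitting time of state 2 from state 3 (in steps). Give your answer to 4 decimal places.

3.2746

Let t(s) be the expected number of steps to first reach state 2 from state s, with t(state 2) = 0. Conditioning on the first step:
t(state 3) = 1 + 0.34·t(state 3) + 0.34·t(state 4)
t(state 4) = 1 + 0.31·t(state 3) + 0.41·t(state 4)
Solving: t(state 3) = 3.2746, t(state 4) = 3.4155.
Expected steps from state 3 to state 2: 3.2746.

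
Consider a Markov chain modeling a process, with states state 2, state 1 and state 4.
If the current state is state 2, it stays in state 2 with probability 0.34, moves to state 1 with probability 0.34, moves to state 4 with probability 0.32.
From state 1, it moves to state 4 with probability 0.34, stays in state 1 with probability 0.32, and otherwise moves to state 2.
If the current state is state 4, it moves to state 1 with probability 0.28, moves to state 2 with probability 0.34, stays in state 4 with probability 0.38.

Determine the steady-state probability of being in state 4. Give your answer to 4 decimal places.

Let the stationary distribution be π with π = πP and π_1 + π_2 + π_3 = 1.
π_1 = 0.34·π_1 + 0.34·π_2 + 0.34·π_3
π_2 = 0.34·π_1 + 0.32·π_2 + 0.28·π_3
Solving with the normalization constraint gives π = (0.3400, 0.3129, 0.3471).
So the stationary probability of state 4 is 0.3471.

0.3471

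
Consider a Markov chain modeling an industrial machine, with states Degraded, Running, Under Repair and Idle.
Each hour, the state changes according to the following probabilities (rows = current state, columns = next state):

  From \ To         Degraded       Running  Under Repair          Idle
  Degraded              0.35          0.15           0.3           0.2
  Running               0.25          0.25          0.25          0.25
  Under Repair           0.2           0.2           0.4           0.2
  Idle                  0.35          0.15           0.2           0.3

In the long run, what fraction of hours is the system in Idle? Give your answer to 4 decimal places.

0.2324

Let the stationary distribution be π with π = πP and π_1 + π_2 + π_3 + π_4 = 1.
π_1 = 0.35·π_1 + 0.25·π_2 + 0.2·π_3 + 0.35·π_4
π_2 = 0.15·π_1 + 0.25·π_2 + 0.2·π_3 + 0.15·π_4
π_3 = 0.3·π_1 + 0.25·π_2 + 0.4·π_3 + 0.2·π_4
Solving with the normalization constraint gives π = (0.2871, 0.1832, 0.2973, 0.2324).
So the stationary probability of Idle is 0.2324.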